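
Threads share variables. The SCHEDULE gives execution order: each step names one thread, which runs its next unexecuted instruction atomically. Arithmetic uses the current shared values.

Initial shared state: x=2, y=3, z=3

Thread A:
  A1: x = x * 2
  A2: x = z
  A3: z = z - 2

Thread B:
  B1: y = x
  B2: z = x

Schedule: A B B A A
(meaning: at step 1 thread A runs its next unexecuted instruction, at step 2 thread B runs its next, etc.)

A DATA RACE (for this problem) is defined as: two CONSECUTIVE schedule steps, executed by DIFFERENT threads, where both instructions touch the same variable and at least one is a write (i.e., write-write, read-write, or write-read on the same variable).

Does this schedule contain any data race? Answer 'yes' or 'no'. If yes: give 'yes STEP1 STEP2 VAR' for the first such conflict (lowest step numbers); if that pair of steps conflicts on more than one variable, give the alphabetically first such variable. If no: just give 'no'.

Steps 1,2: A(x = x * 2) vs B(y = x). RACE on x (W-R).
Steps 2,3: same thread (B). No race.
Steps 3,4: B(z = x) vs A(x = z). RACE on x (R-W), z (W-R). Multiple vars; alphabetically first is x.
Steps 4,5: same thread (A). No race.
First conflict at steps 1,2.

Answer: yes 1 2 x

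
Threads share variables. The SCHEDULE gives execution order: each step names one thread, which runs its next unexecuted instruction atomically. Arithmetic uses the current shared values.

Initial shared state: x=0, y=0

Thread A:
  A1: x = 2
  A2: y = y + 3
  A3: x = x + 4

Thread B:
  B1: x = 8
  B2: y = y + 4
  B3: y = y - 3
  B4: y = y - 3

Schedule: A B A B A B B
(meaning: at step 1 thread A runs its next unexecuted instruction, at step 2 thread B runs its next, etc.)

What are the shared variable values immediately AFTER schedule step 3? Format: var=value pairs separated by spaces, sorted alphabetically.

Step 1: thread A executes A1 (x = 2). Shared: x=2 y=0. PCs: A@1 B@0
Step 2: thread B executes B1 (x = 8). Shared: x=8 y=0. PCs: A@1 B@1
Step 3: thread A executes A2 (y = y + 3). Shared: x=8 y=3. PCs: A@2 B@1

Answer: x=8 y=3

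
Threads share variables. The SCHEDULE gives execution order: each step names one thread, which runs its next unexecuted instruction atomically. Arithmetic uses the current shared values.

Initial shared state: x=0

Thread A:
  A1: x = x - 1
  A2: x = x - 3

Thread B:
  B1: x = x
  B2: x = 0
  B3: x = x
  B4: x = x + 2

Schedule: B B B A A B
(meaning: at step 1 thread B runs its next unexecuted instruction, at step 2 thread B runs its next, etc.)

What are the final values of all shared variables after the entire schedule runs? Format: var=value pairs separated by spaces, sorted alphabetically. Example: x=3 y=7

Answer: x=-2

Derivation:
Step 1: thread B executes B1 (x = x). Shared: x=0. PCs: A@0 B@1
Step 2: thread B executes B2 (x = 0). Shared: x=0. PCs: A@0 B@2
Step 3: thread B executes B3 (x = x). Shared: x=0. PCs: A@0 B@3
Step 4: thread A executes A1 (x = x - 1). Shared: x=-1. PCs: A@1 B@3
Step 5: thread A executes A2 (x = x - 3). Shared: x=-4. PCs: A@2 B@3
Step 6: thread B executes B4 (x = x + 2). Shared: x=-2. PCs: A@2 B@4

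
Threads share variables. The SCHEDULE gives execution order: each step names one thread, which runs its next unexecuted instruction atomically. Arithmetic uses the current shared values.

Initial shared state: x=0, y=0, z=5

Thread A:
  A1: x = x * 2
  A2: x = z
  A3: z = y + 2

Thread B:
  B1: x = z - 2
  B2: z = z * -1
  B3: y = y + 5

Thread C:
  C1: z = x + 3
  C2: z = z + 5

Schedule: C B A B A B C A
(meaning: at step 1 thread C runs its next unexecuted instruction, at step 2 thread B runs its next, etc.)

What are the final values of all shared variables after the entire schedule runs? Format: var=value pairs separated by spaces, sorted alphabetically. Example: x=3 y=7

Step 1: thread C executes C1 (z = x + 3). Shared: x=0 y=0 z=3. PCs: A@0 B@0 C@1
Step 2: thread B executes B1 (x = z - 2). Shared: x=1 y=0 z=3. PCs: A@0 B@1 C@1
Step 3: thread A executes A1 (x = x * 2). Shared: x=2 y=0 z=3. PCs: A@1 B@1 C@1
Step 4: thread B executes B2 (z = z * -1). Shared: x=2 y=0 z=-3. PCs: A@1 B@2 C@1
Step 5: thread A executes A2 (x = z). Shared: x=-3 y=0 z=-3. PCs: A@2 B@2 C@1
Step 6: thread B executes B3 (y = y + 5). Shared: x=-3 y=5 z=-3. PCs: A@2 B@3 C@1
Step 7: thread C executes C2 (z = z + 5). Shared: x=-3 y=5 z=2. PCs: A@2 B@3 C@2
Step 8: thread A executes A3 (z = y + 2). Shared: x=-3 y=5 z=7. PCs: A@3 B@3 C@2

Answer: x=-3 y=5 z=7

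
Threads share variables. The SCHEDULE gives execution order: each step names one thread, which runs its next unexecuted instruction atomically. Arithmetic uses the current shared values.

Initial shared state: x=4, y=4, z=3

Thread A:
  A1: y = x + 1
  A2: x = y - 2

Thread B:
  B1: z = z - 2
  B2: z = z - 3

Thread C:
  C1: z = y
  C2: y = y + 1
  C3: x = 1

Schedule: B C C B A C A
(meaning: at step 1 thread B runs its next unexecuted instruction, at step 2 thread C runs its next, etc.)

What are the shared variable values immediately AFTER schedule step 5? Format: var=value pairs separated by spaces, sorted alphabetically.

Step 1: thread B executes B1 (z = z - 2). Shared: x=4 y=4 z=1. PCs: A@0 B@1 C@0
Step 2: thread C executes C1 (z = y). Shared: x=4 y=4 z=4. PCs: A@0 B@1 C@1
Step 3: thread C executes C2 (y = y + 1). Shared: x=4 y=5 z=4. PCs: A@0 B@1 C@2
Step 4: thread B executes B2 (z = z - 3). Shared: x=4 y=5 z=1. PCs: A@0 B@2 C@2
Step 5: thread A executes A1 (y = x + 1). Shared: x=4 y=5 z=1. PCs: A@1 B@2 C@2

Answer: x=4 y=5 z=1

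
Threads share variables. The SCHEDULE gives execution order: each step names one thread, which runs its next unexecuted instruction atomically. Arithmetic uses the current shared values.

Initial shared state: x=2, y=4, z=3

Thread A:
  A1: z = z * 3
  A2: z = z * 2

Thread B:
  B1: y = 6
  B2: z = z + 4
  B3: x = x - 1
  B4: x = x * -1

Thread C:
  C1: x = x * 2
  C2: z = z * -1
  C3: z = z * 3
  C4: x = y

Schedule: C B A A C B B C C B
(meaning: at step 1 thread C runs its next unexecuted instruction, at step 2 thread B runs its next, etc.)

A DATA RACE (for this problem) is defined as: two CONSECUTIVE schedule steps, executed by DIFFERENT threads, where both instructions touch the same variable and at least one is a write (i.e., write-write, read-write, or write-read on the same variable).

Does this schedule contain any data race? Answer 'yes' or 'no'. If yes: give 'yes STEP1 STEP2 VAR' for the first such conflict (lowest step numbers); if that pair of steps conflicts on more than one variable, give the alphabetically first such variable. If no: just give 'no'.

Answer: yes 4 5 z

Derivation:
Steps 1,2: C(r=x,w=x) vs B(r=-,w=y). No conflict.
Steps 2,3: B(r=-,w=y) vs A(r=z,w=z). No conflict.
Steps 3,4: same thread (A). No race.
Steps 4,5: A(z = z * 2) vs C(z = z * -1). RACE on z (W-W).
Steps 5,6: C(z = z * -1) vs B(z = z + 4). RACE on z (W-W).
Steps 6,7: same thread (B). No race.
Steps 7,8: B(r=x,w=x) vs C(r=z,w=z). No conflict.
Steps 8,9: same thread (C). No race.
Steps 9,10: C(x = y) vs B(x = x * -1). RACE on x (W-W).
First conflict at steps 4,5.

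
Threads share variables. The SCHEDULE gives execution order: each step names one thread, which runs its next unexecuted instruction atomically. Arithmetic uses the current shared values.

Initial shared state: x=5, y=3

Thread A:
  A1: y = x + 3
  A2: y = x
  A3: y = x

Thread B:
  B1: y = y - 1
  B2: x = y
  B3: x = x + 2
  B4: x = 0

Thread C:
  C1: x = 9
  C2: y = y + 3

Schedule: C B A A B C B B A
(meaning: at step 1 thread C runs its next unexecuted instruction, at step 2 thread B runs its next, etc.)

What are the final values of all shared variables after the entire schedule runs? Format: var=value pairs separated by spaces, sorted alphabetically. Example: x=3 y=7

Answer: x=0 y=0

Derivation:
Step 1: thread C executes C1 (x = 9). Shared: x=9 y=3. PCs: A@0 B@0 C@1
Step 2: thread B executes B1 (y = y - 1). Shared: x=9 y=2. PCs: A@0 B@1 C@1
Step 3: thread A executes A1 (y = x + 3). Shared: x=9 y=12. PCs: A@1 B@1 C@1
Step 4: thread A executes A2 (y = x). Shared: x=9 y=9. PCs: A@2 B@1 C@1
Step 5: thread B executes B2 (x = y). Shared: x=9 y=9. PCs: A@2 B@2 C@1
Step 6: thread C executes C2 (y = y + 3). Shared: x=9 y=12. PCs: A@2 B@2 C@2
Step 7: thread B executes B3 (x = x + 2). Shared: x=11 y=12. PCs: A@2 B@3 C@2
Step 8: thread B executes B4 (x = 0). Shared: x=0 y=12. PCs: A@2 B@4 C@2
Step 9: thread A executes A3 (y = x). Shared: x=0 y=0. PCs: A@3 B@4 C@2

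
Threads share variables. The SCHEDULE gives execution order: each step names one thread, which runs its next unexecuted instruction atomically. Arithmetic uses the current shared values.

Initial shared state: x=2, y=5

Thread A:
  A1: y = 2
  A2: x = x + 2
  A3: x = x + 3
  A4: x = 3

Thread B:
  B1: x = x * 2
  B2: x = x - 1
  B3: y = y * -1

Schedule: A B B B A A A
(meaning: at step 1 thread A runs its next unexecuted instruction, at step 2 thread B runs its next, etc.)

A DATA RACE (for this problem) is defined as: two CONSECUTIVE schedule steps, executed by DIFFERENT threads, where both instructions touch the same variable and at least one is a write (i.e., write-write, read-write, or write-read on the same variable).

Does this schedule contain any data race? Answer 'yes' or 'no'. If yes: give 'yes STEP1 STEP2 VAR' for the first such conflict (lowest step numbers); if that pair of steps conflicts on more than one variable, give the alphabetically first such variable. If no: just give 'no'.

Answer: no

Derivation:
Steps 1,2: A(r=-,w=y) vs B(r=x,w=x). No conflict.
Steps 2,3: same thread (B). No race.
Steps 3,4: same thread (B). No race.
Steps 4,5: B(r=y,w=y) vs A(r=x,w=x). No conflict.
Steps 5,6: same thread (A). No race.
Steps 6,7: same thread (A). No race.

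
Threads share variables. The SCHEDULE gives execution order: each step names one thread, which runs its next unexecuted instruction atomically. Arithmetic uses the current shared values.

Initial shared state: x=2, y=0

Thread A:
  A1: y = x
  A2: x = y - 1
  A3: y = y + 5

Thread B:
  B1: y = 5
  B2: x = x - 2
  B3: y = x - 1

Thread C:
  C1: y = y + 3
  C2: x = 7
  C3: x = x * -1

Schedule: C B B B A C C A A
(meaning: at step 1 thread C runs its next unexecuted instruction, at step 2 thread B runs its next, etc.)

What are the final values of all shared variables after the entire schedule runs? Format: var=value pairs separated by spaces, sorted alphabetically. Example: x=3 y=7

Step 1: thread C executes C1 (y = y + 3). Shared: x=2 y=3. PCs: A@0 B@0 C@1
Step 2: thread B executes B1 (y = 5). Shared: x=2 y=5. PCs: A@0 B@1 C@1
Step 3: thread B executes B2 (x = x - 2). Shared: x=0 y=5. PCs: A@0 B@2 C@1
Step 4: thread B executes B3 (y = x - 1). Shared: x=0 y=-1. PCs: A@0 B@3 C@1
Step 5: thread A executes A1 (y = x). Shared: x=0 y=0. PCs: A@1 B@3 C@1
Step 6: thread C executes C2 (x = 7). Shared: x=7 y=0. PCs: A@1 B@3 C@2
Step 7: thread C executes C3 (x = x * -1). Shared: x=-7 y=0. PCs: A@1 B@3 C@3
Step 8: thread A executes A2 (x = y - 1). Shared: x=-1 y=0. PCs: A@2 B@3 C@3
Step 9: thread A executes A3 (y = y + 5). Shared: x=-1 y=5. PCs: A@3 B@3 C@3

Answer: x=-1 y=5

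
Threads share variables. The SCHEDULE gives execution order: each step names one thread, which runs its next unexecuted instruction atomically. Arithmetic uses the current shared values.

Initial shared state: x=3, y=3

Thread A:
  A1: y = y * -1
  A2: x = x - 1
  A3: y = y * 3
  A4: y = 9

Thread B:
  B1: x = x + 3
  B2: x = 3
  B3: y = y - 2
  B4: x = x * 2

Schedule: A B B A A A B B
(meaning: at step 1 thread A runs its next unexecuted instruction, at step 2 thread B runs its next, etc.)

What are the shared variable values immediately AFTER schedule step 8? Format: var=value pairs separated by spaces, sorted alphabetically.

Answer: x=4 y=7

Derivation:
Step 1: thread A executes A1 (y = y * -1). Shared: x=3 y=-3. PCs: A@1 B@0
Step 2: thread B executes B1 (x = x + 3). Shared: x=6 y=-3. PCs: A@1 B@1
Step 3: thread B executes B2 (x = 3). Shared: x=3 y=-3. PCs: A@1 B@2
Step 4: thread A executes A2 (x = x - 1). Shared: x=2 y=-3. PCs: A@2 B@2
Step 5: thread A executes A3 (y = y * 3). Shared: x=2 y=-9. PCs: A@3 B@2
Step 6: thread A executes A4 (y = 9). Shared: x=2 y=9. PCs: A@4 B@2
Step 7: thread B executes B3 (y = y - 2). Shared: x=2 y=7. PCs: A@4 B@3
Step 8: thread B executes B4 (x = x * 2). Shared: x=4 y=7. PCs: A@4 B@4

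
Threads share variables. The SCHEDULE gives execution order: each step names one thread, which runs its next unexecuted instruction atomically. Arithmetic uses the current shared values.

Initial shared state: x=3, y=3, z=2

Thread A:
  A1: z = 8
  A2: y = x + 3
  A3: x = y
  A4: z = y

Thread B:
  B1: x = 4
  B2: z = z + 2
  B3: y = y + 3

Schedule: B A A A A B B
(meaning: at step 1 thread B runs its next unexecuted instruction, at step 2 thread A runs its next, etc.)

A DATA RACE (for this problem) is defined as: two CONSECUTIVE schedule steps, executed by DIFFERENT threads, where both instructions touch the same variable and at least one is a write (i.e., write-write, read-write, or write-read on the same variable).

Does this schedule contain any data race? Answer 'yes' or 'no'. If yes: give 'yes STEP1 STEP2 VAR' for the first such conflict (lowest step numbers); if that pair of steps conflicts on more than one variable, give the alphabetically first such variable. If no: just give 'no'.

Answer: yes 5 6 z

Derivation:
Steps 1,2: B(r=-,w=x) vs A(r=-,w=z). No conflict.
Steps 2,3: same thread (A). No race.
Steps 3,4: same thread (A). No race.
Steps 4,5: same thread (A). No race.
Steps 5,6: A(z = y) vs B(z = z + 2). RACE on z (W-W).
Steps 6,7: same thread (B). No race.
First conflict at steps 5,6.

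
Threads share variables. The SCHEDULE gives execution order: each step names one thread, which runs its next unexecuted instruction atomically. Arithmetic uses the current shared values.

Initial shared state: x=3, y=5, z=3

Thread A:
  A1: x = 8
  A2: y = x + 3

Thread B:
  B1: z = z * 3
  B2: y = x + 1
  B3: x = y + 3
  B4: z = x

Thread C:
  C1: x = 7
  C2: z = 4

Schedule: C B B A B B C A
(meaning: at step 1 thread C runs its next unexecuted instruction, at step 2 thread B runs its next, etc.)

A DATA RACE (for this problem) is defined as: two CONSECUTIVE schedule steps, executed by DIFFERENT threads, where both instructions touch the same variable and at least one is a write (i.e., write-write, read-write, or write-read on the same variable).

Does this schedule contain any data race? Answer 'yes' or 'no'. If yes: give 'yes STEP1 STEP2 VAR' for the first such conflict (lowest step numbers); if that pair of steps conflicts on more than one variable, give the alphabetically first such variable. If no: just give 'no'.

Steps 1,2: C(r=-,w=x) vs B(r=z,w=z). No conflict.
Steps 2,3: same thread (B). No race.
Steps 3,4: B(y = x + 1) vs A(x = 8). RACE on x (R-W).
Steps 4,5: A(x = 8) vs B(x = y + 3). RACE on x (W-W).
Steps 5,6: same thread (B). No race.
Steps 6,7: B(z = x) vs C(z = 4). RACE on z (W-W).
Steps 7,8: C(r=-,w=z) vs A(r=x,w=y). No conflict.
First conflict at steps 3,4.

Answer: yes 3 4 x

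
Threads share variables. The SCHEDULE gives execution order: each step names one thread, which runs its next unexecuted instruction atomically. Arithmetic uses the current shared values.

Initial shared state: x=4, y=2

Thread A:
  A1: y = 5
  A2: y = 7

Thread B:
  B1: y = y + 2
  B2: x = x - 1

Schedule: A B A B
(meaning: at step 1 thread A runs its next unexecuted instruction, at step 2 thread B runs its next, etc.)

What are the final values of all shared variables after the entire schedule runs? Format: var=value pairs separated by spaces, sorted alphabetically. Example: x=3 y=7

Answer: x=3 y=7

Derivation:
Step 1: thread A executes A1 (y = 5). Shared: x=4 y=5. PCs: A@1 B@0
Step 2: thread B executes B1 (y = y + 2). Shared: x=4 y=7. PCs: A@1 B@1
Step 3: thread A executes A2 (y = 7). Shared: x=4 y=7. PCs: A@2 B@1
Step 4: thread B executes B2 (x = x - 1). Shared: x=3 y=7. PCs: A@2 B@2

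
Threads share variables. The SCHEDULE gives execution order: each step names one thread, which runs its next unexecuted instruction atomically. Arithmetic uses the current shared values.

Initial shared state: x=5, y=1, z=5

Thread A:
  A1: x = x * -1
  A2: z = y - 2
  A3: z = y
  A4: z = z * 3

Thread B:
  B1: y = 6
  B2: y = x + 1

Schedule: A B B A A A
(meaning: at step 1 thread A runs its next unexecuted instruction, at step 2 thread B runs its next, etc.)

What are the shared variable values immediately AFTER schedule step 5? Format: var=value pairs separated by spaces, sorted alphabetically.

Step 1: thread A executes A1 (x = x * -1). Shared: x=-5 y=1 z=5. PCs: A@1 B@0
Step 2: thread B executes B1 (y = 6). Shared: x=-5 y=6 z=5. PCs: A@1 B@1
Step 3: thread B executes B2 (y = x + 1). Shared: x=-5 y=-4 z=5. PCs: A@1 B@2
Step 4: thread A executes A2 (z = y - 2). Shared: x=-5 y=-4 z=-6. PCs: A@2 B@2
Step 5: thread A executes A3 (z = y). Shared: x=-5 y=-4 z=-4. PCs: A@3 B@2

Answer: x=-5 y=-4 z=-4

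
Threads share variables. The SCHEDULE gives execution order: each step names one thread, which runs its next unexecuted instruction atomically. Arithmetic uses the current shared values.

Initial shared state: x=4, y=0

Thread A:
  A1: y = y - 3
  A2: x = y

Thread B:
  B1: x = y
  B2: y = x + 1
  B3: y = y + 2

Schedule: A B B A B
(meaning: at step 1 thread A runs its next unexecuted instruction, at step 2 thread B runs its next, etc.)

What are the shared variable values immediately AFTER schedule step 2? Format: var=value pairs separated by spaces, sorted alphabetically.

Answer: x=-3 y=-3

Derivation:
Step 1: thread A executes A1 (y = y - 3). Shared: x=4 y=-3. PCs: A@1 B@0
Step 2: thread B executes B1 (x = y). Shared: x=-3 y=-3. PCs: A@1 B@1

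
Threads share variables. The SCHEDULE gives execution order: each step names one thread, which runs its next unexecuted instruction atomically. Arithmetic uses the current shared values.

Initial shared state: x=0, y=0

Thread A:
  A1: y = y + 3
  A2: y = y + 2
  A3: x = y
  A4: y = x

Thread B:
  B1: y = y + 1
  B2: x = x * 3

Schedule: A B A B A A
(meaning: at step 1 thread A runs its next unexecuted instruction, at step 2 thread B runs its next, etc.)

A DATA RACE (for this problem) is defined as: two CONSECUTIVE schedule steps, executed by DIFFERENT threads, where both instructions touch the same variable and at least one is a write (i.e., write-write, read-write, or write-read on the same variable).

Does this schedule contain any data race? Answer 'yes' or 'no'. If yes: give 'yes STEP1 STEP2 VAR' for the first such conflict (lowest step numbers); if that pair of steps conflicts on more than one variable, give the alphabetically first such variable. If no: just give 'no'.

Steps 1,2: A(y = y + 3) vs B(y = y + 1). RACE on y (W-W).
Steps 2,3: B(y = y + 1) vs A(y = y + 2). RACE on y (W-W).
Steps 3,4: A(r=y,w=y) vs B(r=x,w=x). No conflict.
Steps 4,5: B(x = x * 3) vs A(x = y). RACE on x (W-W).
Steps 5,6: same thread (A). No race.
First conflict at steps 1,2.

Answer: yes 1 2 y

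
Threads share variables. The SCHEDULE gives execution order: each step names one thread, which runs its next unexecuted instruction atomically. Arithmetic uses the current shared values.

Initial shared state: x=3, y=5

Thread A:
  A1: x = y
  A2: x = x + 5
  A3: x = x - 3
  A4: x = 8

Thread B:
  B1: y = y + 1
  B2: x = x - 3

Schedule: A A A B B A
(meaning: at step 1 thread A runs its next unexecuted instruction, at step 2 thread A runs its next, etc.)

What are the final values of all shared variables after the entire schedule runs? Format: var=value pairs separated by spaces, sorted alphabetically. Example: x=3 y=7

Step 1: thread A executes A1 (x = y). Shared: x=5 y=5. PCs: A@1 B@0
Step 2: thread A executes A2 (x = x + 5). Shared: x=10 y=5. PCs: A@2 B@0
Step 3: thread A executes A3 (x = x - 3). Shared: x=7 y=5. PCs: A@3 B@0
Step 4: thread B executes B1 (y = y + 1). Shared: x=7 y=6. PCs: A@3 B@1
Step 5: thread B executes B2 (x = x - 3). Shared: x=4 y=6. PCs: A@3 B@2
Step 6: thread A executes A4 (x = 8). Shared: x=8 y=6. PCs: A@4 B@2

Answer: x=8 y=6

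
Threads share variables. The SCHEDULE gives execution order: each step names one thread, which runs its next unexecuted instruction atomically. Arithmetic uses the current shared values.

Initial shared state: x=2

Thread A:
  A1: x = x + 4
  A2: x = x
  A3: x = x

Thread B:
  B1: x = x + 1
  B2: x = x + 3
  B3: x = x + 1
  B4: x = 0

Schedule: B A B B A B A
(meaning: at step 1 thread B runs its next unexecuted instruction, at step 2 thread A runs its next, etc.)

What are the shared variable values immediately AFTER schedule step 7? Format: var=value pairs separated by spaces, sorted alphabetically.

Answer: x=0

Derivation:
Step 1: thread B executes B1 (x = x + 1). Shared: x=3. PCs: A@0 B@1
Step 2: thread A executes A1 (x = x + 4). Shared: x=7. PCs: A@1 B@1
Step 3: thread B executes B2 (x = x + 3). Shared: x=10. PCs: A@1 B@2
Step 4: thread B executes B3 (x = x + 1). Shared: x=11. PCs: A@1 B@3
Step 5: thread A executes A2 (x = x). Shared: x=11. PCs: A@2 B@3
Step 6: thread B executes B4 (x = 0). Shared: x=0. PCs: A@2 B@4
Step 7: thread A executes A3 (x = x). Shared: x=0. PCs: A@3 B@4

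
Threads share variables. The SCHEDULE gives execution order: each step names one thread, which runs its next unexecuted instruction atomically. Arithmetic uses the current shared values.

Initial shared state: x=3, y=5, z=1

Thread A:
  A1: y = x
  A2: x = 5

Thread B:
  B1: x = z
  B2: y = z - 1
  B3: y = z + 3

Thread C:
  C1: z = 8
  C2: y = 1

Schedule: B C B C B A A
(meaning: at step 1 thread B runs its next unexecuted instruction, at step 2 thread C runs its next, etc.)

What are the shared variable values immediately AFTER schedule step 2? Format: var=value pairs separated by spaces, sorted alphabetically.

Step 1: thread B executes B1 (x = z). Shared: x=1 y=5 z=1. PCs: A@0 B@1 C@0
Step 2: thread C executes C1 (z = 8). Shared: x=1 y=5 z=8. PCs: A@0 B@1 C@1

Answer: x=1 y=5 z=8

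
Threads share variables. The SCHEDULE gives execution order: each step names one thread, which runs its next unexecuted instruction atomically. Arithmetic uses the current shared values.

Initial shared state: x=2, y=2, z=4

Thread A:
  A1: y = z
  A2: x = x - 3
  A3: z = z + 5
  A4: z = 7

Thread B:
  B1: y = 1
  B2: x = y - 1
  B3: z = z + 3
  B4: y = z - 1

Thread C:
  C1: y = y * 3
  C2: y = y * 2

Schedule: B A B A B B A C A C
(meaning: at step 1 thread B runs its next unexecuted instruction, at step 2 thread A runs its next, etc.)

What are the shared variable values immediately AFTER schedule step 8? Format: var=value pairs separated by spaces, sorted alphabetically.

Answer: x=0 y=18 z=12

Derivation:
Step 1: thread B executes B1 (y = 1). Shared: x=2 y=1 z=4. PCs: A@0 B@1 C@0
Step 2: thread A executes A1 (y = z). Shared: x=2 y=4 z=4. PCs: A@1 B@1 C@0
Step 3: thread B executes B2 (x = y - 1). Shared: x=3 y=4 z=4. PCs: A@1 B@2 C@0
Step 4: thread A executes A2 (x = x - 3). Shared: x=0 y=4 z=4. PCs: A@2 B@2 C@0
Step 5: thread B executes B3 (z = z + 3). Shared: x=0 y=4 z=7. PCs: A@2 B@3 C@0
Step 6: thread B executes B4 (y = z - 1). Shared: x=0 y=6 z=7. PCs: A@2 B@4 C@0
Step 7: thread A executes A3 (z = z + 5). Shared: x=0 y=6 z=12. PCs: A@3 B@4 C@0
Step 8: thread C executes C1 (y = y * 3). Shared: x=0 y=18 z=12. PCs: A@3 B@4 C@1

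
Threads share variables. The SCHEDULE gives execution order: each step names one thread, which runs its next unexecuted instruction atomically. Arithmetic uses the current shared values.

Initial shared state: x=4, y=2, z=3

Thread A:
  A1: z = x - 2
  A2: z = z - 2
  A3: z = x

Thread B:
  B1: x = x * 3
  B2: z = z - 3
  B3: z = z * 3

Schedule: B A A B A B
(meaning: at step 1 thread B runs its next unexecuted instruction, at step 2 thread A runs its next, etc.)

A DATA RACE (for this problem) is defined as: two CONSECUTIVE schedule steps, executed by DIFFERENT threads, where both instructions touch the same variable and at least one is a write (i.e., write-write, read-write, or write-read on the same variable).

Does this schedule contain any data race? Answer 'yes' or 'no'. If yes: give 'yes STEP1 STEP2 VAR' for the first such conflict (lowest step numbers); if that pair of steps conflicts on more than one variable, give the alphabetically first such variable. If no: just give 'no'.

Answer: yes 1 2 x

Derivation:
Steps 1,2: B(x = x * 3) vs A(z = x - 2). RACE on x (W-R).
Steps 2,3: same thread (A). No race.
Steps 3,4: A(z = z - 2) vs B(z = z - 3). RACE on z (W-W).
Steps 4,5: B(z = z - 3) vs A(z = x). RACE on z (W-W).
Steps 5,6: A(z = x) vs B(z = z * 3). RACE on z (W-W).
First conflict at steps 1,2.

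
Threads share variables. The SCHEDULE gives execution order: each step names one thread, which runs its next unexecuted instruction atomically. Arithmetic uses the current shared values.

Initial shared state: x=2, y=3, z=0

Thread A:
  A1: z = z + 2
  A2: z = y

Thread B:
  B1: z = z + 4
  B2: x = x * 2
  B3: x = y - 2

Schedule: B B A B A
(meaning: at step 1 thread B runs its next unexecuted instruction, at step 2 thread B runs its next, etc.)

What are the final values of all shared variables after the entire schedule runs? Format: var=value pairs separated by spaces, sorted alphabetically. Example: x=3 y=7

Answer: x=1 y=3 z=3

Derivation:
Step 1: thread B executes B1 (z = z + 4). Shared: x=2 y=3 z=4. PCs: A@0 B@1
Step 2: thread B executes B2 (x = x * 2). Shared: x=4 y=3 z=4. PCs: A@0 B@2
Step 3: thread A executes A1 (z = z + 2). Shared: x=4 y=3 z=6. PCs: A@1 B@2
Step 4: thread B executes B3 (x = y - 2). Shared: x=1 y=3 z=6. PCs: A@1 B@3
Step 5: thread A executes A2 (z = y). Shared: x=1 y=3 z=3. PCs: A@2 B@3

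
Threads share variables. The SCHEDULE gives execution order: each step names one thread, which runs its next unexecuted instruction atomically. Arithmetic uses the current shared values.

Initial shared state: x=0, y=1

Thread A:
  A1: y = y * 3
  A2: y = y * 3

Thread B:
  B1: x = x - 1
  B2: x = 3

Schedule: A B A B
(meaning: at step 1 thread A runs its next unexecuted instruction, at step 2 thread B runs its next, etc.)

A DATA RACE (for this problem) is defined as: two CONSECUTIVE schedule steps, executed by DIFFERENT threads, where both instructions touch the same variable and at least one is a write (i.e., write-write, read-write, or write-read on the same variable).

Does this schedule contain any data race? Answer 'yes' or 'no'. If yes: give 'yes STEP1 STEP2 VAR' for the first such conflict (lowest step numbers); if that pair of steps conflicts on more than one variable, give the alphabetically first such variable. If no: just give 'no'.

Steps 1,2: A(r=y,w=y) vs B(r=x,w=x). No conflict.
Steps 2,3: B(r=x,w=x) vs A(r=y,w=y). No conflict.
Steps 3,4: A(r=y,w=y) vs B(r=-,w=x). No conflict.

Answer: no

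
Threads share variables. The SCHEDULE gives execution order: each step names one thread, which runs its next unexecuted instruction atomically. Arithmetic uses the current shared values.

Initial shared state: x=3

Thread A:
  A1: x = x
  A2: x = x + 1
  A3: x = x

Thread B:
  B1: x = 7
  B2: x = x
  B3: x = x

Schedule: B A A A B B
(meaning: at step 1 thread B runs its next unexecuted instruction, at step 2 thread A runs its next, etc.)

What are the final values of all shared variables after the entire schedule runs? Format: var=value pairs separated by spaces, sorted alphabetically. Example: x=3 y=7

Step 1: thread B executes B1 (x = 7). Shared: x=7. PCs: A@0 B@1
Step 2: thread A executes A1 (x = x). Shared: x=7. PCs: A@1 B@1
Step 3: thread A executes A2 (x = x + 1). Shared: x=8. PCs: A@2 B@1
Step 4: thread A executes A3 (x = x). Shared: x=8. PCs: A@3 B@1
Step 5: thread B executes B2 (x = x). Shared: x=8. PCs: A@3 B@2
Step 6: thread B executes B3 (x = x). Shared: x=8. PCs: A@3 B@3

Answer: x=8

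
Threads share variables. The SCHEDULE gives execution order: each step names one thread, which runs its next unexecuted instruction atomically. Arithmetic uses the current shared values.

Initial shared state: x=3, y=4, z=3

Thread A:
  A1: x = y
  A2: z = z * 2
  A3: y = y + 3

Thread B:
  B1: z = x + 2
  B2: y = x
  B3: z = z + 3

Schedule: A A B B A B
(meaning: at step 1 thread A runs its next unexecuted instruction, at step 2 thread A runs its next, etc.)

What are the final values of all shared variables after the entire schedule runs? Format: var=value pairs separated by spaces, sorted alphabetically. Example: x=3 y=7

Step 1: thread A executes A1 (x = y). Shared: x=4 y=4 z=3. PCs: A@1 B@0
Step 2: thread A executes A2 (z = z * 2). Shared: x=4 y=4 z=6. PCs: A@2 B@0
Step 3: thread B executes B1 (z = x + 2). Shared: x=4 y=4 z=6. PCs: A@2 B@1
Step 4: thread B executes B2 (y = x). Shared: x=4 y=4 z=6. PCs: A@2 B@2
Step 5: thread A executes A3 (y = y + 3). Shared: x=4 y=7 z=6. PCs: A@3 B@2
Step 6: thread B executes B3 (z = z + 3). Shared: x=4 y=7 z=9. PCs: A@3 B@3

Answer: x=4 y=7 z=9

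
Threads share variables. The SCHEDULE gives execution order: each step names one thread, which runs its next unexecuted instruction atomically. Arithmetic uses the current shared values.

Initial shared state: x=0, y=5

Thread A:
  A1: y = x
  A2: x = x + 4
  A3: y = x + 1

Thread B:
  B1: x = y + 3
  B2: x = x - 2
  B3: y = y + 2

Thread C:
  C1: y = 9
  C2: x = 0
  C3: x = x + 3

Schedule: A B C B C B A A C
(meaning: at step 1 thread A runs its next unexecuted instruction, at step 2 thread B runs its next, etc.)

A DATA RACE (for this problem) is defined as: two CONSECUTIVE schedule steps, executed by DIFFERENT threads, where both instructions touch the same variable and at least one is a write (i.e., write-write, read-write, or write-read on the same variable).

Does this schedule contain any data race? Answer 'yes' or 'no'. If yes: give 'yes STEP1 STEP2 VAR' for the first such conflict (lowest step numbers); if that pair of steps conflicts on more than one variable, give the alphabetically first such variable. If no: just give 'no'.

Steps 1,2: A(y = x) vs B(x = y + 3). RACE on x (R-W), y (W-R). Multiple vars; alphabetically first is x.
Steps 2,3: B(x = y + 3) vs C(y = 9). RACE on y (R-W).
Steps 3,4: C(r=-,w=y) vs B(r=x,w=x). No conflict.
Steps 4,5: B(x = x - 2) vs C(x = 0). RACE on x (W-W).
Steps 5,6: C(r=-,w=x) vs B(r=y,w=y). No conflict.
Steps 6,7: B(r=y,w=y) vs A(r=x,w=x). No conflict.
Steps 7,8: same thread (A). No race.
Steps 8,9: A(y = x + 1) vs C(x = x + 3). RACE on x (R-W).
First conflict at steps 1,2.

Answer: yes 1 2 x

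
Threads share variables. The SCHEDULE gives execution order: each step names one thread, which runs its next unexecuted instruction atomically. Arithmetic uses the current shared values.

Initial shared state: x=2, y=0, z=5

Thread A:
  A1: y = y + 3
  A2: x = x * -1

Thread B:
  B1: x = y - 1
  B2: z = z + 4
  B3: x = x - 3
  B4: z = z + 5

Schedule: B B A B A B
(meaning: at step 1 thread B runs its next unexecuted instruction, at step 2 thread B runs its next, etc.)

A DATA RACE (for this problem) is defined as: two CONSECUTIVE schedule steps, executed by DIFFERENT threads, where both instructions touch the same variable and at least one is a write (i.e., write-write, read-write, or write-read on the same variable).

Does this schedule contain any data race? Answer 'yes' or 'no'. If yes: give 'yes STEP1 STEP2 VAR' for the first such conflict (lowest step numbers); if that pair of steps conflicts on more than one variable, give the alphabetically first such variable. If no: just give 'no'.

Steps 1,2: same thread (B). No race.
Steps 2,3: B(r=z,w=z) vs A(r=y,w=y). No conflict.
Steps 3,4: A(r=y,w=y) vs B(r=x,w=x). No conflict.
Steps 4,5: B(x = x - 3) vs A(x = x * -1). RACE on x (W-W).
Steps 5,6: A(r=x,w=x) vs B(r=z,w=z). No conflict.
First conflict at steps 4,5.

Answer: yes 4 5 x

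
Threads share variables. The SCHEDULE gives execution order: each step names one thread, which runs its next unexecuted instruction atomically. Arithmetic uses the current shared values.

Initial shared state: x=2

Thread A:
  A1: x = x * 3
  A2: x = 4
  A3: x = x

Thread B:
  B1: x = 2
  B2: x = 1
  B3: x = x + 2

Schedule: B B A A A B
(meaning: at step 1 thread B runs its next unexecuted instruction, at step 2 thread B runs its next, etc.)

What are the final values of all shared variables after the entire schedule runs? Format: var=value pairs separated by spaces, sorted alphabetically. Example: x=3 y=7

Step 1: thread B executes B1 (x = 2). Shared: x=2. PCs: A@0 B@1
Step 2: thread B executes B2 (x = 1). Shared: x=1. PCs: A@0 B@2
Step 3: thread A executes A1 (x = x * 3). Shared: x=3. PCs: A@1 B@2
Step 4: thread A executes A2 (x = 4). Shared: x=4. PCs: A@2 B@2
Step 5: thread A executes A3 (x = x). Shared: x=4. PCs: A@3 B@2
Step 6: thread B executes B3 (x = x + 2). Shared: x=6. PCs: A@3 B@3

Answer: x=6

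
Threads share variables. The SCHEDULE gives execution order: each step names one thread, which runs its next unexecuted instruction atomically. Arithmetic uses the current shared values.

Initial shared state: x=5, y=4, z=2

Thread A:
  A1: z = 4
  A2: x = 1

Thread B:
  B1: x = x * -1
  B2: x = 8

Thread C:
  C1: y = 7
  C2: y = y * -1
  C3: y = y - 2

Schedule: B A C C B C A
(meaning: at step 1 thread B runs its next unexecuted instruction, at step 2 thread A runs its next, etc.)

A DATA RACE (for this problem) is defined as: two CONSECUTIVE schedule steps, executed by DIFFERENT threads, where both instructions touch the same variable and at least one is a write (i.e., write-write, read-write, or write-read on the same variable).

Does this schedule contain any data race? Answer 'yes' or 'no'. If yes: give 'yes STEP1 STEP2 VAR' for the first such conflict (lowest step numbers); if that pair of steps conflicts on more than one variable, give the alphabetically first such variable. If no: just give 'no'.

Answer: no

Derivation:
Steps 1,2: B(r=x,w=x) vs A(r=-,w=z). No conflict.
Steps 2,3: A(r=-,w=z) vs C(r=-,w=y). No conflict.
Steps 3,4: same thread (C). No race.
Steps 4,5: C(r=y,w=y) vs B(r=-,w=x). No conflict.
Steps 5,6: B(r=-,w=x) vs C(r=y,w=y). No conflict.
Steps 6,7: C(r=y,w=y) vs A(r=-,w=x). No conflict.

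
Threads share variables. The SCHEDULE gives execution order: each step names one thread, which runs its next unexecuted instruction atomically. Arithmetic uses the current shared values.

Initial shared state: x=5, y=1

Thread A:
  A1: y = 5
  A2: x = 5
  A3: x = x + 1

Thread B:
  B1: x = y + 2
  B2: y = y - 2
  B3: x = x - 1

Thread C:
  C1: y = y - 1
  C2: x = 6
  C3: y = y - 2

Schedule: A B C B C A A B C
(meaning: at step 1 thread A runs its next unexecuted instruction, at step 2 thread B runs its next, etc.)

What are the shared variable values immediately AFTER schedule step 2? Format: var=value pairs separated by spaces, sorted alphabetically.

Answer: x=7 y=5

Derivation:
Step 1: thread A executes A1 (y = 5). Shared: x=5 y=5. PCs: A@1 B@0 C@0
Step 2: thread B executes B1 (x = y + 2). Shared: x=7 y=5. PCs: A@1 B@1 C@0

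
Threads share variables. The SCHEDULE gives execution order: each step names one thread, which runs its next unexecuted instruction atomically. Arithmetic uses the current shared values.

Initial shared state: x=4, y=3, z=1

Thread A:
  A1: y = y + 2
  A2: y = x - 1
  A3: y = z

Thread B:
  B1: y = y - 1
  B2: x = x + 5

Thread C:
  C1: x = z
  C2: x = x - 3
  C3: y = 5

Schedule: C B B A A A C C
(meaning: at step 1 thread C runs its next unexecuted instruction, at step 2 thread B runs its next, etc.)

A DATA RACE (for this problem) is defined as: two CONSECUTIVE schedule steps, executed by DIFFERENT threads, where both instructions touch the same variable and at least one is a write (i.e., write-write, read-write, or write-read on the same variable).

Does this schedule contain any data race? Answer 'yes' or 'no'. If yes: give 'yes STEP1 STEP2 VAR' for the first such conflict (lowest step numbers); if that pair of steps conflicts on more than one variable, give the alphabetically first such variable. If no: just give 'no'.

Answer: no

Derivation:
Steps 1,2: C(r=z,w=x) vs B(r=y,w=y). No conflict.
Steps 2,3: same thread (B). No race.
Steps 3,4: B(r=x,w=x) vs A(r=y,w=y). No conflict.
Steps 4,5: same thread (A). No race.
Steps 5,6: same thread (A). No race.
Steps 6,7: A(r=z,w=y) vs C(r=x,w=x). No conflict.
Steps 7,8: same thread (C). No race.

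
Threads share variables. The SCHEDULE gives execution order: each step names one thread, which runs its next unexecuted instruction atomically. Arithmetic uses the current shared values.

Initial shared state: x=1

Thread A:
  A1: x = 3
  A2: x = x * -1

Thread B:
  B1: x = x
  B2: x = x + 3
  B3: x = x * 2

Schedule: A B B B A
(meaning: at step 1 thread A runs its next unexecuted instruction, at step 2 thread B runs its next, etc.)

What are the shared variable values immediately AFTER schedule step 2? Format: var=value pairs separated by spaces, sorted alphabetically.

Step 1: thread A executes A1 (x = 3). Shared: x=3. PCs: A@1 B@0
Step 2: thread B executes B1 (x = x). Shared: x=3. PCs: A@1 B@1

Answer: x=3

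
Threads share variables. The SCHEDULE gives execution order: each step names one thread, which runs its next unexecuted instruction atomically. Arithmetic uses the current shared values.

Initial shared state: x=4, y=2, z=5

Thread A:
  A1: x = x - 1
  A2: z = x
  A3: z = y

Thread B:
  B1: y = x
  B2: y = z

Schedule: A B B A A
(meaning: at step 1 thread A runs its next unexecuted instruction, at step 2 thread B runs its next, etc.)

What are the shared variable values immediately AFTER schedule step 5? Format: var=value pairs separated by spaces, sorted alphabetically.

Step 1: thread A executes A1 (x = x - 1). Shared: x=3 y=2 z=5. PCs: A@1 B@0
Step 2: thread B executes B1 (y = x). Shared: x=3 y=3 z=5. PCs: A@1 B@1
Step 3: thread B executes B2 (y = z). Shared: x=3 y=5 z=5. PCs: A@1 B@2
Step 4: thread A executes A2 (z = x). Shared: x=3 y=5 z=3. PCs: A@2 B@2
Step 5: thread A executes A3 (z = y). Shared: x=3 y=5 z=5. PCs: A@3 B@2

Answer: x=3 y=5 z=5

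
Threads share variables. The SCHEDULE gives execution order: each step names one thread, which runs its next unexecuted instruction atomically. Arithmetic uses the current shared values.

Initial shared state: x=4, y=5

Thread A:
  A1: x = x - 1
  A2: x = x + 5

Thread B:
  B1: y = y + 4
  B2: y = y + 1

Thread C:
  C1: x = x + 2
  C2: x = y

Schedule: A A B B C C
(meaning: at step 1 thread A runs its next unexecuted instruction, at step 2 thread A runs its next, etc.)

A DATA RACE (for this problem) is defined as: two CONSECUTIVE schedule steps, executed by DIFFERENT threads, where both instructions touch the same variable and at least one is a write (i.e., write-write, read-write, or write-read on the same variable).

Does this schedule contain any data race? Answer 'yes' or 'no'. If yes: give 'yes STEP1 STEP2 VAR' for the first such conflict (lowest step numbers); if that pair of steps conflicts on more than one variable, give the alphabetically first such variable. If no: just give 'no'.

Answer: no

Derivation:
Steps 1,2: same thread (A). No race.
Steps 2,3: A(r=x,w=x) vs B(r=y,w=y). No conflict.
Steps 3,4: same thread (B). No race.
Steps 4,5: B(r=y,w=y) vs C(r=x,w=x). No conflict.
Steps 5,6: same thread (C). No race.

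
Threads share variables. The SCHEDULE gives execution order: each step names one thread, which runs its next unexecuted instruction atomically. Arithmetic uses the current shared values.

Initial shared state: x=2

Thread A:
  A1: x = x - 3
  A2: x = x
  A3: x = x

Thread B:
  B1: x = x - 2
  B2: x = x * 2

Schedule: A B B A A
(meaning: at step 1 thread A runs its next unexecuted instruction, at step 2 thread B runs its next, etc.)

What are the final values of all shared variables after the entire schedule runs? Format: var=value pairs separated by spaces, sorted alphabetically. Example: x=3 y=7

Answer: x=-6

Derivation:
Step 1: thread A executes A1 (x = x - 3). Shared: x=-1. PCs: A@1 B@0
Step 2: thread B executes B1 (x = x - 2). Shared: x=-3. PCs: A@1 B@1
Step 3: thread B executes B2 (x = x * 2). Shared: x=-6. PCs: A@1 B@2
Step 4: thread A executes A2 (x = x). Shared: x=-6. PCs: A@2 B@2
Step 5: thread A executes A3 (x = x). Shared: x=-6. PCs: A@3 B@2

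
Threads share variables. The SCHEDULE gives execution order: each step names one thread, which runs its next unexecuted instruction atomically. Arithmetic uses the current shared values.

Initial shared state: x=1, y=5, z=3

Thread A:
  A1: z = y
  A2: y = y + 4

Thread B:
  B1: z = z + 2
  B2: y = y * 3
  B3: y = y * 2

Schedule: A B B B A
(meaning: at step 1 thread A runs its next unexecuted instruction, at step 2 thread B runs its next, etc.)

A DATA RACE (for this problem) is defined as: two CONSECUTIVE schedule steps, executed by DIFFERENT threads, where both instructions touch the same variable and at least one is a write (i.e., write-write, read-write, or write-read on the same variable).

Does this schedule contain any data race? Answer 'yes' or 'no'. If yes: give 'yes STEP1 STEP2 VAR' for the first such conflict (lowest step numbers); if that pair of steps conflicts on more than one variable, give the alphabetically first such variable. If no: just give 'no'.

Steps 1,2: A(z = y) vs B(z = z + 2). RACE on z (W-W).
Steps 2,3: same thread (B). No race.
Steps 3,4: same thread (B). No race.
Steps 4,5: B(y = y * 2) vs A(y = y + 4). RACE on y (W-W).
First conflict at steps 1,2.

Answer: yes 1 2 z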